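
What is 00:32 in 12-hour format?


12:32 AM

Hour: 0
0 → 12 AM (midnight)


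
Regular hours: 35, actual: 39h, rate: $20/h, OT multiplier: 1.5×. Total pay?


Regular: 35h × $20 = $700.00
Overtime: 39 - 35 = 4h
OT pay: 4h × $20 × 1.5 = $120.00
Total = $700.00 + $120.00 = $820.00

$820.00


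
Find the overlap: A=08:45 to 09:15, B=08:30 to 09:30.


30 minutes

Meeting A: 525-555 (in minutes from midnight)
Meeting B: 510-570
Overlap start = max(525, 510) = 525
Overlap end = min(555, 570) = 555
Overlap = max(0, 555 - 525) = 30 min


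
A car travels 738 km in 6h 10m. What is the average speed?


119.7 km/h

Distance: 738 km
Time: 6h 10m = 370 min = 370/60 = 37/6 hours
Speed = 738 ÷ (37/6) = 738 × 6 / 37 = 4428/37 ≈ 119.7 km/h


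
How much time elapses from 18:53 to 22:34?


End time in minutes: 22×60 + 34 = 1354
Start time in minutes: 18×60 + 53 = 1133
Difference = 1354 - 1133 = 221 minutes
= 3 hours 41 minutes

3h 41m


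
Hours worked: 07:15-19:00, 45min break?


11h 0m (660 minutes)

Total time = (19×60+0) - (7×60+15)
= 1140 - 435 = 705 min
Minus break: 705 - 45 = 660 min
= 11h 0m


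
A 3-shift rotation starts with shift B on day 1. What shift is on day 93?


Shift A

Shifts: A, B, C
Start: B (index 1)
Day 93: (1 + 93 - 1) mod 3
= 93 mod 3
= 0
Index 0 → shift A


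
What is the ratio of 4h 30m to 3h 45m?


Duration 1: 270 minutes
Duration 2: 225 minutes
Ratio = 270:225
GCD = 45
Simplified = 6:5
As a decimal: 6/5 = 1.20

6:5 (1.20)


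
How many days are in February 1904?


Month: February (month 2)
February: 28 or 29 (leap year)
1904 leap year? Yes

29 days


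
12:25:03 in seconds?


44703 seconds

Hours: 12 × 3600 = 43200
Minutes: 25 × 60 = 1500
Seconds: 3
Total = 43200 + 1500 + 3 = 44703


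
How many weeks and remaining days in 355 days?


Weeks: 355 ÷ 7 = 50 remainder 5

50 weeks 5 days


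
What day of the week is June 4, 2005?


Zeller's congruence:
q=4, m=6, k=5, j=20
h = (4 + ⌊13×7/5⌋ + 5 + ⌊5/4⌋ + ⌊20/4⌋ - 2×20) mod 7
= (4 + 18 + 5 + 1 + 5 - 40) mod 7
= -7 mod 7 = 0
h=0 → Saturday

Saturday


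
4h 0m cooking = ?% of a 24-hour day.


16.7%

Time: 240 minutes
Day: 1440 minutes
Percentage = (240/1440) × 100 ≈ 16.7%


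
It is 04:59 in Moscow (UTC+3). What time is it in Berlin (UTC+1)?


Time difference = UTC+1 - UTC+3 = -2 hours
New hour = (4 -2) mod 24
= 2 mod 24 = 2
Minutes unchanged → 02:59

02:59


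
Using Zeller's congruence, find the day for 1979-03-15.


Thursday

Zeller's congruence:
q=15, m=3, k=79, j=19
h = (15 + ⌊13×4/5⌋ + 79 + ⌊79/4⌋ + ⌊19/4⌋ - 2×19) mod 7
= (15 + 10 + 79 + 19 + 4 - 38) mod 7
= 89 mod 7 = 5
h=5 → Thursday


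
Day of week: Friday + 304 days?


Monday

Start: Friday (index 4)
(4 + 304) mod 7
= 308 mod 7
= 0
Index 0 → Monday


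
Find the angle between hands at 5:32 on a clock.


Hour hand = 5×30 + 32×0.5 = 166.0°
Minute hand = 32×6 = 192°
Difference = |166.0 - 192| = 26.0°

26.0°


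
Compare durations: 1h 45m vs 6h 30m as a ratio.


Duration 1: 105 minutes
Duration 2: 390 minutes
Ratio = 105:390
GCD = 15
Simplified = 7:26
As a decimal: 7/26 ≈ 0.27

7:26 (0.27)


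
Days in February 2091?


Month: February (month 2)
February: 28 or 29 (leap year)
2091 leap year? No

28 days


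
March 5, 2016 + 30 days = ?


April 4, 2016

Start: March 5, 2016
Add 30 days
March 5 → April 1: 31 - 5 + 1 = 27 days (30 - 27 = 3 left)
April 1 + 3 = April 4, 2016


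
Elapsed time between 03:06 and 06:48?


3h 42m

End time in minutes: 6×60 + 48 = 408
Start time in minutes: 3×60 + 6 = 186
Difference = 408 - 186 = 222 minutes
= 3 hours 42 minutes


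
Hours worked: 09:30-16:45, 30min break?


6h 45m (405 minutes)

Total time = (16×60+45) - (9×60+30)
= 1005 - 570 = 435 min
Minus break: 435 - 30 = 405 min
= 6h 45m


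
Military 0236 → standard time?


Hour: 2
2 < 12 → AM

2:36 AM


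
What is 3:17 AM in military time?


Input: 3:17 AM
AM hour stays: 3

03:17


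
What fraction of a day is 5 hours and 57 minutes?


0.2479 (24.79%)

Total minutes: 5×60 + 57 = 357
Day = 24×60 = 1440 minutes
Fraction = 357/1440 ≈ 0.2479
As a percentage: 357/1440 × 100 ≈ 24.79%


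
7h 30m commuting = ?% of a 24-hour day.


Time: 450 minutes
Day: 1440 minutes
Percentage = (450/1440) × 100 ≈ 31.3%

31.3%


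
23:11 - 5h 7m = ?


Start: 1391 minutes from midnight
Subtract: 307 minutes
Remaining: 1391 - 307 = 1084
Hours: 18, Minutes: 4

18:04


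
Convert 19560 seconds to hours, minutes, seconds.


5h 26m 0s

Hours: 19560 ÷ 3600 = 5 remainder 1560
Minutes: 1560 ÷ 60 = 26 remainder 0
Seconds: 0


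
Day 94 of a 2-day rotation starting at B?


Shift A

Shifts: A, B
Start: B (index 1)
Day 94: (1 + 94 - 1) mod 2
= 94 mod 2
= 0
Index 0 → shift A


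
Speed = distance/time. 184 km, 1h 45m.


105.1 km/h

Distance: 184 km
Time: 1h 45m = 105 min = 105/60 = 7/4 hours
Speed = 184 ÷ (7/4) = 184 × 4 / 7 = 736/7 ≈ 105.1 km/h


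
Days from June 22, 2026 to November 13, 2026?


From June 22, 2026 to November 13, 2026
Rest of June 2026: 30 - 22 = 8
Full months: July 31, August 31, September 30, October 31
Days into November 2026: 13
Total = 8 + 31 + 31 + 30 + 31 + 13 = 144 days

144 days


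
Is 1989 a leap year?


No

Rules: divisible by 4 AND (not by 100 OR by 400)
1989 ÷ 4 = 497 remainder 1 → not divisible by 4
Not divisible by 4 → not a leap year


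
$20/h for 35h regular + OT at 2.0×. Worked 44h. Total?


$1060.00

Regular: 35h × $20 = $700.00
Overtime: 44 - 35 = 9h
OT pay: 9h × $20 × 2.0 = $360.00
Total = $700.00 + $360.00 = $1060.00


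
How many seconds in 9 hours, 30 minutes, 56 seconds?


Hours: 9 × 3600 = 32400
Minutes: 30 × 60 = 1800
Seconds: 56
Total = 32400 + 1800 + 56 = 34256

34256 seconds


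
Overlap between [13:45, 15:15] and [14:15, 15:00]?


45 minutes

Meeting A: 825-915 (in minutes from midnight)
Meeting B: 855-900
Overlap start = max(825, 855) = 855
Overlap end = min(915, 900) = 900
Overlap = max(0, 900 - 855) = 45 min


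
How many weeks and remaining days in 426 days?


Weeks: 426 ÷ 7 = 60 remainder 6

60 weeks 6 days


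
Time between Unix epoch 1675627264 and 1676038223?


Difference = 1676038223 - 1675627264 = 410959 seconds
In hours: 410959 / 3600 ≈ 114.2
In days: 410959 / 86400 ≈ 4.76

410959 seconds (114.2 hours / 4.76 days)


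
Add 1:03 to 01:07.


02:10

Start: 67 minutes from midnight
Add: 63 minutes
Total: 130 minutes
Hours: 130 ÷ 60 = 2 remainder 10


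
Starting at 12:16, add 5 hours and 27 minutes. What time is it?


17:43

Start: 736 minutes from midnight
Add: 327 minutes
Total: 1063 minutes
Hours: 1063 ÷ 60 = 17 remainder 43


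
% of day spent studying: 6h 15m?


26.0%

Time: 375 minutes
Day: 1440 minutes
Percentage = (375/1440) × 100 ≈ 26.0%


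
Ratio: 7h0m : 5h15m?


4:3 (1.33)

Duration 1: 420 minutes
Duration 2: 315 minutes
Ratio = 420:315
GCD = 105
Simplified = 4:3
As a decimal: 4/3 ≈ 1.33


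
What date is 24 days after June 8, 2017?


Start: June 8, 2017
Add 24 days
June 8 → July 1: 30 - 8 + 1 = 23 days (24 - 23 = 1 left)
July 1 + 1 = July 2, 2017

July 2, 2017


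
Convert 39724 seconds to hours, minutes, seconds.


11h 2m 4s

Hours: 39724 ÷ 3600 = 11 remainder 124
Minutes: 124 ÷ 60 = 2 remainder 4
Seconds: 4


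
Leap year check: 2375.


No

Rules: divisible by 4 AND (not by 100 OR by 400)
2375 ÷ 4 = 593 remainder 3 → not divisible by 4
Not divisible by 4 → not a leap year


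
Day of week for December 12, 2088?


Sunday

Zeller's congruence:
q=12, m=12, k=88, j=20
h = (12 + ⌊13×13/5⌋ + 88 + ⌊88/4⌋ + ⌊20/4⌋ - 2×20) mod 7
= (12 + 33 + 88 + 22 + 5 - 40) mod 7
= 120 mod 7 = 1
h=1 → Sunday


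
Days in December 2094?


31 days

Month: December (month 12)
December has 31 days


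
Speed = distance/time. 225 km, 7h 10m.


Distance: 225 km
Time: 7h 10m = 430 min = 430/60 = 43/6 hours
Speed = 225 ÷ (43/6) = 225 × 6 / 43 = 1350/43 ≈ 31.4 km/h

31.4 km/h


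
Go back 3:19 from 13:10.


09:51

Start: 790 minutes from midnight
Subtract: 199 minutes
Remaining: 790 - 199 = 591
Hours: 9, Minutes: 51


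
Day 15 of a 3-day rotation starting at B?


Shifts: A, B, C
Start: B (index 1)
Day 15: (1 + 15 - 1) mod 3
= 15 mod 3
= 0
Index 0 → shift A

Shift A


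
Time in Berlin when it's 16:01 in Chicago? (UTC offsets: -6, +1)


23:01

Time difference = UTC+1 - UTC-6 = +7 hours
New hour = (16 + 7) mod 24
= 23 mod 24 = 23
Minutes unchanged → 23:01


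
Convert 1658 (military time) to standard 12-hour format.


4:58 PM

Hour: 16
16 - 12 = 4 → PM


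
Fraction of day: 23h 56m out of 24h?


0.9972 (99.72%)

Total minutes: 23×60 + 56 = 1436
Day = 24×60 = 1440 minutes
Fraction = 1436/1440 ≈ 0.9972
As a percentage: 1436/1440 × 100 ≈ 99.72%


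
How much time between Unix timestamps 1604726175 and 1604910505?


Difference = 1604910505 - 1604726175 = 184330 seconds
In hours: 184330 / 3600 ≈ 51.2
In days: 184330 / 86400 ≈ 2.13

184330 seconds (51.2 hours / 2.13 days)


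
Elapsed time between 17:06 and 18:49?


1h 43m

End time in minutes: 18×60 + 49 = 1129
Start time in minutes: 17×60 + 6 = 1026
Difference = 1129 - 1026 = 103 minutes
= 1 hours 43 minutes


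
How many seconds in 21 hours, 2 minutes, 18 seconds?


Hours: 21 × 3600 = 75600
Minutes: 2 × 60 = 120
Seconds: 18
Total = 75600 + 120 + 18 = 75738

75738 seconds


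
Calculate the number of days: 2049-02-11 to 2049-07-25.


164 days

From February 11, 2049 to July 25, 2049
Rest of February 2049: 28 - 11 = 17
Full months: March 31, April 30, May 31, June 30
Days into July 2049: 25
Total = 17 + 31 + 30 + 31 + 30 + 25 = 164 days


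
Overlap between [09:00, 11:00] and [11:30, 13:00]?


Meeting A: 540-660 (in minutes from midnight)
Meeting B: 690-780
Overlap start = max(540, 690) = 690
Overlap end = min(660, 780) = 660
Overlap = max(0, 660 - 690) = 0 min

0 minutes


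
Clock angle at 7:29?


Hour hand = 7×30 + 29×0.5 = 224.5°
Minute hand = 29×6 = 174°
Difference = |224.5 - 174| = 50.5°

50.5°


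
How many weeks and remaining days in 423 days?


60 weeks 3 days

Weeks: 423 ÷ 7 = 60 remainder 3


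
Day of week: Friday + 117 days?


Wednesday

Start: Friday (index 4)
(4 + 117) mod 7
= 121 mod 7
= 2
Index 2 → Wednesday


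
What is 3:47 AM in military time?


Input: 3:47 AM
AM hour stays: 3

03:47


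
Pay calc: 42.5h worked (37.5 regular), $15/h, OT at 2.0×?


$712.50

Regular: 37.5h × $15 = $562.50
Overtime: 42.5 - 37.5 = 5.0h
OT pay: 5.0h × $15 × 2.0 = $150.00
Total = $562.50 + $150.00 = $712.50


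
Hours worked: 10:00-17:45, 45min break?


Total time = (17×60+45) - (10×60+0)
= 1065 - 600 = 465 min
Minus break: 465 - 45 = 420 min
= 7h 0m

7h 0m (420 minutes)


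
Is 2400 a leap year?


Rules: divisible by 4 AND (not by 100 OR by 400)
2400 ÷ 4 = 600 exactly → divisible by 4
2400 ÷ 100 = 24 exactly → divisible by 100
2400 ÷ 400 = 6 exactly → divisible by 400
Divisible by 400 → leap year

Yes


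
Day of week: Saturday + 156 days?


Monday

Start: Saturday (index 5)
(5 + 156) mod 7
= 161 mod 7
= 0
Index 0 → Monday


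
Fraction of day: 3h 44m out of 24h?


0.1556 (15.56%)

Total minutes: 3×60 + 44 = 224
Day = 24×60 = 1440 minutes
Fraction = 224/1440 ≈ 0.1556
As a percentage: 224/1440 × 100 ≈ 15.56%


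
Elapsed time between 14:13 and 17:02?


End time in minutes: 17×60 + 2 = 1022
Start time in minutes: 14×60 + 13 = 853
Difference = 1022 - 853 = 169 minutes
= 2 hours 49 minutes

2h 49m


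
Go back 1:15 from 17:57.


16:42

Start: 1077 minutes from midnight
Subtract: 75 minutes
Remaining: 1077 - 75 = 1002
Hours: 16, Minutes: 42


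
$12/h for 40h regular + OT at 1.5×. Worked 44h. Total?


Regular: 40h × $12 = $480.00
Overtime: 44 - 40 = 4h
OT pay: 4h × $12 × 1.5 = $72.00
Total = $480.00 + $72.00 = $552.00

$552.00


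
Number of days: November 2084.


30 days

Month: November (month 11)
November has 30 days


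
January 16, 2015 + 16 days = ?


February 1, 2015

Start: January 16, 2015
Add 16 days
January 16 → February 1: 31 - 16 + 1 = 16 days (16 - 16 = 0 left)
Land exactly on February 1, 2015


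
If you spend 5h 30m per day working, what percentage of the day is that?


22.9%

Time: 330 minutes
Day: 1440 minutes
Percentage = (330/1440) × 100 ≈ 22.9%


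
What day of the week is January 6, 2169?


Zeller's congruence:
q=6, m=13, k=68, j=21
h = (6 + ⌊13×14/5⌋ + 68 + ⌊68/4⌋ + ⌊21/4⌋ - 2×21) mod 7
= (6 + 36 + 68 + 17 + 5 - 42) mod 7
= 90 mod 7 = 6
h=6 → Friday

Friday


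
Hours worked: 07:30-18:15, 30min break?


10h 15m (615 minutes)

Total time = (18×60+15) - (7×60+30)
= 1095 - 450 = 645 min
Minus break: 645 - 30 = 615 min
= 10h 15m


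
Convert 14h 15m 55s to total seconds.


51355 seconds

Hours: 14 × 3600 = 50400
Minutes: 15 × 60 = 900
Seconds: 55
Total = 50400 + 900 + 55 = 51355


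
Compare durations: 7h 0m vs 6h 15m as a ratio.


28:25 (1.12)

Duration 1: 420 minutes
Duration 2: 375 minutes
Ratio = 420:375
GCD = 15
Simplified = 28:25
As a decimal: 28/25 = 1.12


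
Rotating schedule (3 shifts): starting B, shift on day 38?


Shifts: A, B, C
Start: B (index 1)
Day 38: (1 + 38 - 1) mod 3
= 38 mod 3
= 2
Index 2 → shift C

Shift C


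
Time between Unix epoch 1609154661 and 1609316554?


161893 seconds (45.0 hours / 1.87 days)

Difference = 1609316554 - 1609154661 = 161893 seconds
In hours: 161893 / 3600 ≈ 45.0
In days: 161893 / 86400 ≈ 1.87


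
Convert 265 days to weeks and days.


Weeks: 265 ÷ 7 = 37 remainder 6

37 weeks 6 days


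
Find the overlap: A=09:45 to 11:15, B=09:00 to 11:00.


75 minutes

Meeting A: 585-675 (in minutes from midnight)
Meeting B: 540-660
Overlap start = max(585, 540) = 585
Overlap end = min(675, 660) = 660
Overlap = max(0, 660 - 585) = 75 min


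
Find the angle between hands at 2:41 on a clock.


165.5°

Hour hand = 2×30 + 41×0.5 = 80.5°
Minute hand = 41×6 = 246°
Difference = |80.5 - 246| = 165.5°


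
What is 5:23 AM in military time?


05:23

Input: 5:23 AM
AM hour stays: 5


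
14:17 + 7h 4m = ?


Start: 857 minutes from midnight
Add: 424 minutes
Total: 1281 minutes
Hours: 1281 ÷ 60 = 21 remainder 21

21:21


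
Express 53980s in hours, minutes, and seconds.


14h 59m 40s

Hours: 53980 ÷ 3600 = 14 remainder 3580
Minutes: 3580 ÷ 60 = 59 remainder 40
Seconds: 40


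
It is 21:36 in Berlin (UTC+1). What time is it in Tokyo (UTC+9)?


Time difference = UTC+9 - UTC+1 = +8 hours
New hour = (21 + 8) mod 24
= 29 mod 24 = 5
Minutes unchanged → 05:36; 29 ≥ 24 → next day

05:36 (next day)


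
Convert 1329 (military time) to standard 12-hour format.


Hour: 13
13 - 12 = 1 → PM

1:29 PM


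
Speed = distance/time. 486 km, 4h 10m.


Distance: 486 km
Time: 4h 10m = 250 min = 250/60 = 25/6 hours
Speed = 486 ÷ (25/6) = 486 × 6 / 25 = 2916/25 ≈ 116.6 km/h

116.6 km/h


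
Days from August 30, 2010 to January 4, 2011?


From August 30, 2010 to January 4, 2011
Rest of August 2010: 31 - 30 = 1
Full months: September 30, October 31, November 30, December 31
Days into January 2011: 4
Total = 1 + 30 + 31 + 30 + 31 + 4 = 127 days

127 days


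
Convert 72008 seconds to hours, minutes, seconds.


Hours: 72008 ÷ 3600 = 20 remainder 8
Minutes: 8 ÷ 60 = 0 remainder 8
Seconds: 8

20h 0m 8s


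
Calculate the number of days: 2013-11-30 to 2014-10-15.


319 days

From November 30, 2013 to October 15, 2014
Rest of November 2013: 30 - 30 = 0
Full months: December 31, January 31, February 2014 28, March 31, April 30, May 31, June 30, July 31, August 31, September 30
Days into October 2014: 15
Total = 0 + 31 + 31 + 28 + 31 + 30 + 31 + 30 + 31 + 31 + 30 + 15 = 319 days


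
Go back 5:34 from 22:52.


17:18

Start: 1372 minutes from midnight
Subtract: 334 minutes
Remaining: 1372 - 334 = 1038
Hours: 17, Minutes: 18


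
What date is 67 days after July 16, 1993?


Start: July 16, 1993
Add 67 days
July 16 → August 1: 31 - 16 + 1 = 16 days (67 - 16 = 51 left)
August 1 → September 1: 31 - 1 + 1 = 31 days (51 - 31 = 20 left)
September 1 + 20 = September 21, 1993

September 21, 1993


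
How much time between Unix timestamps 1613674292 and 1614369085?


Difference = 1614369085 - 1613674292 = 694793 seconds
In hours: 694793 / 3600 ≈ 193.0
In days: 694793 / 86400 ≈ 8.04

694793 seconds (193.0 hours / 8.04 days)


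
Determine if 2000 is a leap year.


Rules: divisible by 4 AND (not by 100 OR by 400)
2000 ÷ 4 = 500 exactly → divisible by 4
2000 ÷ 100 = 20 exactly → divisible by 100
2000 ÷ 400 = 5 exactly → divisible by 400
Divisible by 400 → leap year

Yes


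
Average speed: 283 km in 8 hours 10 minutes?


34.7 km/h

Distance: 283 km
Time: 8h 10m = 490 min = 490/60 = 49/6 hours
Speed = 283 ÷ (49/6) = 283 × 6 / 49 = 1698/49 ≈ 34.7 km/h


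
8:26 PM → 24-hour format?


20:26

Input: 8:26 PM
PM: 8 + 12 = 20


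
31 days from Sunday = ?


Wednesday

Start: Sunday (index 6)
(6 + 31) mod 7
= 37 mod 7
= 2
Index 2 → Wednesday


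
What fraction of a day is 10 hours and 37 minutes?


Total minutes: 10×60 + 37 = 637
Day = 24×60 = 1440 minutes
Fraction = 637/1440 ≈ 0.4424
As a percentage: 637/1440 × 100 ≈ 44.24%

0.4424 (44.24%)


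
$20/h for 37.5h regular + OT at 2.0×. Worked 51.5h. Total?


Regular: 37.5h × $20 = $750.00
Overtime: 51.5 - 37.5 = 14.0h
OT pay: 14.0h × $20 × 2.0 = $560.00
Total = $750.00 + $560.00 = $1310.00

$1310.00


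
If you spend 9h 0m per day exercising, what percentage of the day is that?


37.5%

Time: 540 minutes
Day: 1440 minutes
Percentage = (540/1440) × 100 = 37.5%


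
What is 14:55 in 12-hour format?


2:55 PM

Hour: 14
14 - 12 = 2 → PM


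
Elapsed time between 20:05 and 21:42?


End time in minutes: 21×60 + 42 = 1302
Start time in minutes: 20×60 + 5 = 1205
Difference = 1302 - 1205 = 97 minutes
= 1 hours 37 minutes

1h 37m


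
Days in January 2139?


Month: January (month 1)
January has 31 days

31 days


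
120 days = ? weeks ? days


17 weeks 1 days

Weeks: 120 ÷ 7 = 17 remainder 1


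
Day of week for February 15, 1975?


Saturday

Zeller's congruence:
q=15, m=14, k=74, j=19
h = (15 + ⌊13×15/5⌋ + 74 + ⌊74/4⌋ + ⌊19/4⌋ - 2×19) mod 7
= (15 + 39 + 74 + 18 + 4 - 38) mod 7
= 112 mod 7 = 0
h=0 → Saturday


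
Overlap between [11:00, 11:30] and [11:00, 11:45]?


Meeting A: 660-690 (in minutes from midnight)
Meeting B: 660-705
Overlap start = max(660, 660) = 660
Overlap end = min(690, 705) = 690
Overlap = max(0, 690 - 660) = 30 min

30 minutes


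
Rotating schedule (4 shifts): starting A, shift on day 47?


Shift C

Shifts: A, B, C, D
Start: A (index 0)
Day 47: (0 + 47 - 1) mod 4
= 46 mod 4
= 2
Index 2 → shift C


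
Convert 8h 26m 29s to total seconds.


30389 seconds

Hours: 8 × 3600 = 28800
Minutes: 26 × 60 = 1560
Seconds: 29
Total = 28800 + 1560 + 29 = 30389


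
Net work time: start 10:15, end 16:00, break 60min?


Total time = (16×60+0) - (10×60+15)
= 960 - 615 = 345 min
Minus break: 345 - 60 = 285 min
= 4h 45m

4h 45m (285 minutes)


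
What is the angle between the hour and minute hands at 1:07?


Hour hand = 1×30 + 7×0.5 = 33.5°
Minute hand = 7×6 = 42°
Difference = |33.5 - 42| = 8.5°

8.5°


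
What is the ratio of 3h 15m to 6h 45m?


Duration 1: 195 minutes
Duration 2: 405 minutes
Ratio = 195:405
GCD = 15
Simplified = 13:27
As a decimal: 13/27 ≈ 0.48

13:27 (0.48)


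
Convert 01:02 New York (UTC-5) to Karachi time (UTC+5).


11:02

Time difference = UTC+5 - UTC-5 = +10 hours
New hour = (1 + 10) mod 24
= 11 mod 24 = 11
Minutes unchanged → 11:02


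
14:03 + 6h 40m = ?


Start: 843 minutes from midnight
Add: 400 minutes
Total: 1243 minutes
Hours: 1243 ÷ 60 = 20 remainder 43

20:43


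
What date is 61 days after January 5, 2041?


Start: January 5, 2041
Add 61 days
January 5 → February 1: 31 - 5 + 1 = 27 days (61 - 27 = 34 left)
February 1 → March 1: 28 - 1 + 1 = 28 days (34 - 28 = 6 left)
March 1 + 6 = March 7, 2041

March 7, 2041


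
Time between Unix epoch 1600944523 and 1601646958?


702435 seconds (195.1 hours / 8.13 days)

Difference = 1601646958 - 1600944523 = 702435 seconds
In hours: 702435 / 3600 ≈ 195.1
In days: 702435 / 86400 ≈ 8.13


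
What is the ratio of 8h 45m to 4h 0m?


35:16 (2.19)

Duration 1: 525 minutes
Duration 2: 240 minutes
Ratio = 525:240
GCD = 15
Simplified = 35:16
As a decimal: 35/16 ≈ 2.19


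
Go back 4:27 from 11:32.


07:05

Start: 692 minutes from midnight
Subtract: 267 minutes
Remaining: 692 - 267 = 425
Hours: 7, Minutes: 5


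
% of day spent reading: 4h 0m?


Time: 240 minutes
Day: 1440 minutes
Percentage = (240/1440) × 100 ≈ 16.7%

16.7%


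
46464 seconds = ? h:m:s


12h 54m 24s

Hours: 46464 ÷ 3600 = 12 remainder 3264
Minutes: 3264 ÷ 60 = 54 remainder 24
Seconds: 24


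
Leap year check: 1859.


No

Rules: divisible by 4 AND (not by 100 OR by 400)
1859 ÷ 4 = 464 remainder 3 → not divisible by 4
Not divisible by 4 → not a leap year


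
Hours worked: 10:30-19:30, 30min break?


8h 30m (510 minutes)

Total time = (19×60+30) - (10×60+30)
= 1170 - 630 = 540 min
Minus break: 540 - 30 = 510 min
= 8h 30m


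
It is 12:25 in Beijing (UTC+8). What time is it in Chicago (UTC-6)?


Time difference = UTC-6 - UTC+8 = -14 hours
New hour = (12 -14) mod 24
= -2 mod 24 = 22
Minutes unchanged → 22:25; -2 < 0 → previous day

22:25 (previous day)


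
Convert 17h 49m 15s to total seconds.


Hours: 17 × 3600 = 61200
Minutes: 49 × 60 = 2940
Seconds: 15
Total = 61200 + 2940 + 15 = 64155

64155 seconds


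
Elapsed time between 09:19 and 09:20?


0h 1m

End time in minutes: 9×60 + 20 = 560
Start time in minutes: 9×60 + 19 = 559
Difference = 560 - 559 = 1 minutes
= 0 hours 1 minutes


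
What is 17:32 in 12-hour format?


Hour: 17
17 - 12 = 5 → PM

5:32 PM


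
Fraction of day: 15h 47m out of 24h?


Total minutes: 15×60 + 47 = 947
Day = 24×60 = 1440 minutes
Fraction = 947/1440 ≈ 0.6576
As a percentage: 947/1440 × 100 ≈ 65.76%

0.6576 (65.76%)


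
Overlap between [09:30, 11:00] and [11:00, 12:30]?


Meeting A: 570-660 (in minutes from midnight)
Meeting B: 660-750
Overlap start = max(570, 660) = 660
Overlap end = min(660, 750) = 660
Overlap = max(0, 660 - 660) = 0 min

0 minutes


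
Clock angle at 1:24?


Hour hand = 1×30 + 24×0.5 = 42.0°
Minute hand = 24×6 = 144°
Difference = |42.0 - 144| = 102.0°

102.0°


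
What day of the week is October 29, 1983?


Saturday

Zeller's congruence:
q=29, m=10, k=83, j=19
h = (29 + ⌊13×11/5⌋ + 83 + ⌊83/4⌋ + ⌊19/4⌋ - 2×19) mod 7
= (29 + 28 + 83 + 20 + 4 - 38) mod 7
= 126 mod 7 = 0
h=0 → Saturday


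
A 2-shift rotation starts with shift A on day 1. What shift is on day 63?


Shift A

Shifts: A, B
Start: A (index 0)
Day 63: (0 + 63 - 1) mod 2
= 62 mod 2
= 0
Index 0 → shift A


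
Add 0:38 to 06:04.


Start: 364 minutes from midnight
Add: 38 minutes
Total: 402 minutes
Hours: 402 ÷ 60 = 6 remainder 42

06:42


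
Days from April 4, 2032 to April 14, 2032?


10 days

From April 4, 2032 to April 14, 2032
Same month: 14 - 4 = 10 days


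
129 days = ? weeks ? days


18 weeks 3 days

Weeks: 129 ÷ 7 = 18 remainder 3


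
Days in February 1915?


28 days

Month: February (month 2)
February: 28 or 29 (leap year)
1915 leap year? No


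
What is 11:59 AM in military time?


Input: 11:59 AM
AM hour stays: 11

11:59


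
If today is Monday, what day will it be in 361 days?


Friday

Start: Monday (index 0)
(0 + 361) mod 7
= 361 mod 7
= 4
Index 4 → Friday


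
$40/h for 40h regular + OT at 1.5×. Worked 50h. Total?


Regular: 40h × $40 = $1600.00
Overtime: 50 - 40 = 10h
OT pay: 10h × $40 × 1.5 = $600.00
Total = $1600.00 + $600.00 = $2200.00

$2200.00


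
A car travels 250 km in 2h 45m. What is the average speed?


90.9 km/h

Distance: 250 km
Time: 2h 45m = 165 min = 165/60 = 11/4 hours
Speed = 250 ÷ (11/4) = 250 × 4 / 11 = 1000/11 ≈ 90.9 km/h


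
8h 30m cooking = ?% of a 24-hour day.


Time: 510 minutes
Day: 1440 minutes
Percentage = (510/1440) × 100 ≈ 35.4%

35.4%


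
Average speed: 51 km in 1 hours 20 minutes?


Distance: 51 km
Time: 1h 20m = 80 min = 80/60 = 4/3 hours
Speed = 51 ÷ (4/3) = 51 × 3 / 4 = 153/4 ≈ 38.3 km/h

38.3 km/h


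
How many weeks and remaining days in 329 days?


Weeks: 329 ÷ 7 = 47 remainder 0

47 weeks 0 days


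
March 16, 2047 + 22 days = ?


April 7, 2047

Start: March 16, 2047
Add 22 days
March 16 → April 1: 31 - 16 + 1 = 16 days (22 - 16 = 6 left)
April 1 + 6 = April 7, 2047


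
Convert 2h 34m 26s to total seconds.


9266 seconds

Hours: 2 × 3600 = 7200
Minutes: 34 × 60 = 2040
Seconds: 26
Total = 7200 + 2040 + 26 = 9266


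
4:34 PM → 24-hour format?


16:34

Input: 4:34 PM
PM: 4 + 12 = 16


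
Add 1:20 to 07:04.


08:24

Start: 424 minutes from midnight
Add: 80 minutes
Total: 504 minutes
Hours: 504 ÷ 60 = 8 remainder 24


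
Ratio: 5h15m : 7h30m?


7:10 (0.70)

Duration 1: 315 minutes
Duration 2: 450 minutes
Ratio = 315:450
GCD = 45
Simplified = 7:10
As a decimal: 7/10 = 0.70


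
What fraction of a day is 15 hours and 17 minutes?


Total minutes: 15×60 + 17 = 917
Day = 24×60 = 1440 minutes
Fraction = 917/1440 ≈ 0.6368
As a percentage: 917/1440 × 100 ≈ 63.68%

0.6368 (63.68%)


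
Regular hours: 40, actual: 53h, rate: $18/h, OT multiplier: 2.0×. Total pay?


Regular: 40h × $18 = $720.00
Overtime: 53 - 40 = 13h
OT pay: 13h × $18 × 2.0 = $468.00
Total = $720.00 + $468.00 = $1188.00

$1188.00


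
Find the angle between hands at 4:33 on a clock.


61.5°

Hour hand = 4×30 + 33×0.5 = 136.5°
Minute hand = 33×6 = 198°
Difference = |136.5 - 198| = 61.5°


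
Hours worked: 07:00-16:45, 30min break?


9h 15m (555 minutes)

Total time = (16×60+45) - (7×60+0)
= 1005 - 420 = 585 min
Minus break: 585 - 30 = 555 min
= 9h 15m


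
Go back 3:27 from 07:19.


03:52

Start: 439 minutes from midnight
Subtract: 207 minutes
Remaining: 439 - 207 = 232
Hours: 3, Minutes: 52


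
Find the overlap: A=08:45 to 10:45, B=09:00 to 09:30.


30 minutes

Meeting A: 525-645 (in minutes from midnight)
Meeting B: 540-570
Overlap start = max(525, 540) = 540
Overlap end = min(645, 570) = 570
Overlap = max(0, 570 - 540) = 30 min


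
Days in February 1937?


28 days

Month: February (month 2)
February: 28 or 29 (leap year)
1937 leap year? No


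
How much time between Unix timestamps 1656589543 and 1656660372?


70829 seconds (19.7 hours / 0.82 days)

Difference = 1656660372 - 1656589543 = 70829 seconds
In hours: 70829 / 3600 ≈ 19.7
In days: 70829 / 86400 ≈ 0.82


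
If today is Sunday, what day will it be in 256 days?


Start: Sunday (index 6)
(6 + 256) mod 7
= 262 mod 7
= 3
Index 3 → Thursday

Thursday


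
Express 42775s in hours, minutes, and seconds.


Hours: 42775 ÷ 3600 = 11 remainder 3175
Minutes: 3175 ÷ 60 = 52 remainder 55
Seconds: 55

11h 52m 55s


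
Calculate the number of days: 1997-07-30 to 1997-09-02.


From July 30, 1997 to September 2, 1997
Rest of July 1997: 31 - 30 = 1
Full months: August 31
Days into September 1997: 2
Total = 1 + 31 + 2 = 34 days

34 days


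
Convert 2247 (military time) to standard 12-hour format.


Hour: 22
22 - 12 = 10 → PM

10:47 PM


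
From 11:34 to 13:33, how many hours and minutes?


End time in minutes: 13×60 + 33 = 813
Start time in minutes: 11×60 + 34 = 694
Difference = 813 - 694 = 119 minutes
= 1 hours 59 minutes

1h 59m


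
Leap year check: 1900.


No

Rules: divisible by 4 AND (not by 100 OR by 400)
1900 ÷ 4 = 475 exactly → divisible by 4
1900 ÷ 100 = 19 exactly → divisible by 100
1900 ÷ 400 = 4 remainder 300 → not divisible by 400
Divisible by 100 but not by 400 → not a leap year


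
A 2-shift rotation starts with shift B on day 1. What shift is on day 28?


Shift A

Shifts: A, B
Start: B (index 1)
Day 28: (1 + 28 - 1) mod 2
= 28 mod 2
= 0
Index 0 → shift A


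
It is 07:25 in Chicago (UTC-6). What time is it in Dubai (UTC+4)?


Time difference = UTC+4 - UTC-6 = +10 hours
New hour = (7 + 10) mod 24
= 17 mod 24 = 17
Minutes unchanged → 17:25

17:25


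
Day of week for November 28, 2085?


Zeller's congruence:
q=28, m=11, k=85, j=20
h = (28 + ⌊13×12/5⌋ + 85 + ⌊85/4⌋ + ⌊20/4⌋ - 2×20) mod 7
= (28 + 31 + 85 + 21 + 5 - 40) mod 7
= 130 mod 7 = 4
h=4 → Wednesday

Wednesday


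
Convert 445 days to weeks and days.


Weeks: 445 ÷ 7 = 63 remainder 4

63 weeks 4 days


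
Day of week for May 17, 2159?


Zeller's congruence:
q=17, m=5, k=59, j=21
h = (17 + ⌊13×6/5⌋ + 59 + ⌊59/4⌋ + ⌊21/4⌋ - 2×21) mod 7
= (17 + 15 + 59 + 14 + 5 - 42) mod 7
= 68 mod 7 = 5
h=5 → Thursday

Thursday


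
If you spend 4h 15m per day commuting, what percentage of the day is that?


Time: 255 minutes
Day: 1440 minutes
Percentage = (255/1440) × 100 ≈ 17.7%

17.7%


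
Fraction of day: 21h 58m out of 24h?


0.9153 (91.53%)

Total minutes: 21×60 + 58 = 1318
Day = 24×60 = 1440 minutes
Fraction = 1318/1440 ≈ 0.9153
As a percentage: 1318/1440 × 100 ≈ 91.53%


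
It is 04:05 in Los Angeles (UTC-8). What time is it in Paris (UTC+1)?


13:05

Time difference = UTC+1 - UTC-8 = +9 hours
New hour = (4 + 9) mod 24
= 13 mod 24 = 13
Minutes unchanged → 13:05


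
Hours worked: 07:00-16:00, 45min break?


8h 15m (495 minutes)

Total time = (16×60+0) - (7×60+0)
= 960 - 420 = 540 min
Minus break: 540 - 45 = 495 min
= 8h 15m


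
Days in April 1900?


30 days

Month: April (month 4)
April has 30 days


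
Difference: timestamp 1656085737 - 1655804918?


280819 seconds (78.0 hours / 3.25 days)

Difference = 1656085737 - 1655804918 = 280819 seconds
In hours: 280819 / 3600 ≈ 78.0
In days: 280819 / 86400 ≈ 3.25


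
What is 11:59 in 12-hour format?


11:59 AM

Hour: 11
11 < 12 → AM


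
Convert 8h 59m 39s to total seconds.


Hours: 8 × 3600 = 28800
Minutes: 59 × 60 = 3540
Seconds: 39
Total = 28800 + 3540 + 39 = 32379

32379 seconds


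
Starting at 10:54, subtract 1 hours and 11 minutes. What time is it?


Start: 654 minutes from midnight
Subtract: 71 minutes
Remaining: 654 - 71 = 583
Hours: 9, Minutes: 43

09:43


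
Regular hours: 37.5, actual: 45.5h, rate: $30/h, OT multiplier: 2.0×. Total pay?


Regular: 37.5h × $30 = $1125.00
Overtime: 45.5 - 37.5 = 8.0h
OT pay: 8.0h × $30 × 2.0 = $480.00
Total = $1125.00 + $480.00 = $1605.00

$1605.00


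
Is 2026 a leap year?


No

Rules: divisible by 4 AND (not by 100 OR by 400)
2026 ÷ 4 = 506 remainder 2 → not divisible by 4
Not divisible by 4 → not a leap year


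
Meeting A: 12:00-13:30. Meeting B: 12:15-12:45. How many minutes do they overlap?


30 minutes

Meeting A: 720-810 (in minutes from midnight)
Meeting B: 735-765
Overlap start = max(720, 735) = 735
Overlap end = min(810, 765) = 765
Overlap = max(0, 765 - 735) = 30 min


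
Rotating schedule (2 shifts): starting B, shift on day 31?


Shifts: A, B
Start: B (index 1)
Day 31: (1 + 31 - 1) mod 2
= 31 mod 2
= 1
Index 1 → shift B

Shift B


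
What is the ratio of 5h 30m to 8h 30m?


11:17 (0.65)

Duration 1: 330 minutes
Duration 2: 510 minutes
Ratio = 330:510
GCD = 30
Simplified = 11:17
As a decimal: 11/17 ≈ 0.65


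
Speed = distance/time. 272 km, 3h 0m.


Distance: 272 km
Time: 3 hours
Speed = 272 / 3 ≈ 90.7 km/h

90.7 km/h


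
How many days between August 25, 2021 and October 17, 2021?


From August 25, 2021 to October 17, 2021
Rest of August 2021: 31 - 25 = 6
Full months: September 30
Days into October 2021: 17
Total = 6 + 30 + 17 = 53 days

53 days


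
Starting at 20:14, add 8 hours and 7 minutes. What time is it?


Start: 1214 minutes from midnight
Add: 487 minutes
Total: 1701 minutes
Hours: 1701 ÷ 60 = 28 remainder 21
28 ≥ 24 → 28 - 24 = 4 (next day)

04:21 (next day)


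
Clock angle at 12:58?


Hour hand (12 ≡ 0 on the dial): 0×30 + 58×0.5 = 29.0°
Minute hand = 58×6 = 348°
Difference = |29.0 - 348| = 319.0°
Since > 180°: 360 - 319.0 = 41.0°

41.0°


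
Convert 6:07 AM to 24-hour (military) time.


Input: 6:07 AM
AM hour stays: 6

06:07


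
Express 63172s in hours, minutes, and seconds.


17h 32m 52s

Hours: 63172 ÷ 3600 = 17 remainder 1972
Minutes: 1972 ÷ 60 = 32 remainder 52
Seconds: 52


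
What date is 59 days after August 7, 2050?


Start: August 7, 2050
Add 59 days
August 7 → September 1: 31 - 7 + 1 = 25 days (59 - 25 = 34 left)
September 1 → October 1: 30 - 1 + 1 = 30 days (34 - 30 = 4 left)
October 1 + 4 = October 5, 2050

October 5, 2050


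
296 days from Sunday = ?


Tuesday

Start: Sunday (index 6)
(6 + 296) mod 7
= 302 mod 7
= 1
Index 1 → Tuesday


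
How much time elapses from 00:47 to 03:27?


End time in minutes: 3×60 + 27 = 207
Start time in minutes: 0×60 + 47 = 47
Difference = 207 - 47 = 160 minutes
= 2 hours 40 minutes

2h 40m


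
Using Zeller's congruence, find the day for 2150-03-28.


Zeller's congruence:
q=28, m=3, k=50, j=21
h = (28 + ⌊13×4/5⌋ + 50 + ⌊50/4⌋ + ⌊21/4⌋ - 2×21) mod 7
= (28 + 10 + 50 + 12 + 5 - 42) mod 7
= 63 mod 7 = 0
h=0 → Saturday

Saturday


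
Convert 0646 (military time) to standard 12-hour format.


Hour: 6
6 < 12 → AM

6:46 AM


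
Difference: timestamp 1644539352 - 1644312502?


226850 seconds (63.0 hours / 2.63 days)

Difference = 1644539352 - 1644312502 = 226850 seconds
In hours: 226850 / 3600 ≈ 63.0
In days: 226850 / 86400 ≈ 2.63


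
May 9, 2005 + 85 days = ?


August 2, 2005

Start: May 9, 2005
Add 85 days
May 9 → June 1: 31 - 9 + 1 = 23 days (85 - 23 = 62 left)
June 1 → July 1: 30 - 1 + 1 = 30 days (62 - 30 = 32 left)
July 1 → August 1: 31 - 1 + 1 = 31 days (32 - 31 = 1 left)
August 1 + 1 = August 2, 2005


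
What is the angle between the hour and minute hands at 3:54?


Hour hand = 3×30 + 54×0.5 = 117.0°
Minute hand = 54×6 = 324°
Difference = |117.0 - 324| = 207.0°
Since > 180°: 360 - 207.0 = 153.0°

153.0°


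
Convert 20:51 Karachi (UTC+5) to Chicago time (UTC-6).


Time difference = UTC-6 - UTC+5 = -11 hours
New hour = (20 -11) mod 24
= 9 mod 24 = 9
Minutes unchanged → 09:51

09:51


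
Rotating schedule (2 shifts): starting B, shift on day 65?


Shift B

Shifts: A, B
Start: B (index 1)
Day 65: (1 + 65 - 1) mod 2
= 65 mod 2
= 1
Index 1 → shift B


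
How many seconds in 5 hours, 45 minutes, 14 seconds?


20714 seconds

Hours: 5 × 3600 = 18000
Minutes: 45 × 60 = 2700
Seconds: 14
Total = 18000 + 2700 + 14 = 20714


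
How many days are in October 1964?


Month: October (month 10)
October has 31 days

31 days


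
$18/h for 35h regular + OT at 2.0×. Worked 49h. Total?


Regular: 35h × $18 = $630.00
Overtime: 49 - 35 = 14h
OT pay: 14h × $18 × 2.0 = $504.00
Total = $630.00 + $504.00 = $1134.00

$1134.00


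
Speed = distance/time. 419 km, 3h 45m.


Distance: 419 km
Time: 3h 45m = 225 min = 225/60 = 15/4 hours
Speed = 419 ÷ (15/4) = 419 × 4 / 15 = 1676/15 ≈ 111.7 km/h

111.7 km/h


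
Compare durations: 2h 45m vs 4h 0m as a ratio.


11:16 (0.69)

Duration 1: 165 minutes
Duration 2: 240 minutes
Ratio = 165:240
GCD = 15
Simplified = 11:16
As a decimal: 11/16 ≈ 0.69


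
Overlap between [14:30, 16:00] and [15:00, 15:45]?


Meeting A: 870-960 (in minutes from midnight)
Meeting B: 900-945
Overlap start = max(870, 900) = 900
Overlap end = min(960, 945) = 945
Overlap = max(0, 945 - 900) = 45 min

45 minutes


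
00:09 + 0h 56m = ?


Start: 9 minutes from midnight
Add: 56 minutes
Total: 65 minutes
Hours: 65 ÷ 60 = 1 remainder 5

01:05


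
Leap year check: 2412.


Yes

Rules: divisible by 4 AND (not by 100 OR by 400)
2412 ÷ 4 = 603 exactly → divisible by 4
2412 ÷ 100 = 24 remainder 12 → not divisible by 100
Divisible by 4 but not by 100 → leap year


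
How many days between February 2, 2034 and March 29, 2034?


From February 2, 2034 to March 29, 2034
Rest of February 2034: 28 - 2 = 26
Days into March 2034: 29
Total = 26 + 29 = 55 days

55 days


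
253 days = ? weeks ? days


36 weeks 1 days

Weeks: 253 ÷ 7 = 36 remainder 1


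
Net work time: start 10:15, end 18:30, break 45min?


7h 30m (450 minutes)

Total time = (18×60+30) - (10×60+15)
= 1110 - 615 = 495 min
Minus break: 495 - 45 = 450 min
= 7h 30m


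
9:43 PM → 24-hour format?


21:43

Input: 9:43 PM
PM: 9 + 12 = 21


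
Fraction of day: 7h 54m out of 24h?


0.3292 (32.92%)

Total minutes: 7×60 + 54 = 474
Day = 24×60 = 1440 minutes
Fraction = 474/1440 ≈ 0.3292
As a percentage: 474/1440 × 100 ≈ 32.92%


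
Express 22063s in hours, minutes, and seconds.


6h 7m 43s

Hours: 22063 ÷ 3600 = 6 remainder 463
Minutes: 463 ÷ 60 = 7 remainder 43
Seconds: 43


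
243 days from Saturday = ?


Thursday

Start: Saturday (index 5)
(5 + 243) mod 7
= 248 mod 7
= 3
Index 3 → Thursday


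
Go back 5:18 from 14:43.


09:25

Start: 883 minutes from midnight
Subtract: 318 minutes
Remaining: 883 - 318 = 565
Hours: 9, Minutes: 25


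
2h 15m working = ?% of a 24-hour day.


Time: 135 minutes
Day: 1440 minutes
Percentage = (135/1440) × 100 ≈ 9.4%

9.4%


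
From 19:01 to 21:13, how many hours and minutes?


End time in minutes: 21×60 + 13 = 1273
Start time in minutes: 19×60 + 1 = 1141
Difference = 1273 - 1141 = 132 minutes
= 2 hours 12 minutes

2h 12m


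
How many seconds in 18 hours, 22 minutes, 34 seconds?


Hours: 18 × 3600 = 64800
Minutes: 22 × 60 = 1320
Seconds: 34
Total = 64800 + 1320 + 34 = 66154

66154 seconds


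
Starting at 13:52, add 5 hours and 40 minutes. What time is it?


19:32

Start: 832 minutes from midnight
Add: 340 minutes
Total: 1172 minutes
Hours: 1172 ÷ 60 = 19 remainder 32


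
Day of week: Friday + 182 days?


Friday

Start: Friday (index 4)
(4 + 182) mod 7
= 186 mod 7
= 4
Index 4 → Friday


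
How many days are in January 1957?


31 days

Month: January (month 1)
January has 31 days


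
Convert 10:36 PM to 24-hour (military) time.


Input: 10:36 PM
PM: 10 + 12 = 22

22:36


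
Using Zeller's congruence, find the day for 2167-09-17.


Thursday

Zeller's congruence:
q=17, m=9, k=67, j=21
h = (17 + ⌊13×10/5⌋ + 67 + ⌊67/4⌋ + ⌊21/4⌋ - 2×21) mod 7
= (17 + 26 + 67 + 16 + 5 - 42) mod 7
= 89 mod 7 = 5
h=5 → Thursday


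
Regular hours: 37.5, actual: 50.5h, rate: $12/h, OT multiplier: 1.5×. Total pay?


Regular: 37.5h × $12 = $450.00
Overtime: 50.5 - 37.5 = 13.0h
OT pay: 13.0h × $12 × 1.5 = $234.00
Total = $450.00 + $234.00 = $684.00

$684.00


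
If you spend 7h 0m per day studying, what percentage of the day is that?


29.2%

Time: 420 minutes
Day: 1440 minutes
Percentage = (420/1440) × 100 ≈ 29.2%


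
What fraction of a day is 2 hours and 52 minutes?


Total minutes: 2×60 + 52 = 172
Day = 24×60 = 1440 minutes
Fraction = 172/1440 ≈ 0.1194
As a percentage: 172/1440 × 100 ≈ 11.94%

0.1194 (11.94%)
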